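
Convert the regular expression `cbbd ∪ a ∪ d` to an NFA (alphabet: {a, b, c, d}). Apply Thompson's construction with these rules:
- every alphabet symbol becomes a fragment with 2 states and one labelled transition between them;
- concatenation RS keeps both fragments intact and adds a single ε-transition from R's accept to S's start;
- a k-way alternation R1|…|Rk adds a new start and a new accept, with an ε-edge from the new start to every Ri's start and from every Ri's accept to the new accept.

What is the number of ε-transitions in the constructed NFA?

Per subexpression:
Each of the 6 symbol leaves contributes 0 ε-transitions.
  cbbd : 3 ε-transitions
  cbbd ∪ a ∪ d : 9 ε-transitions

9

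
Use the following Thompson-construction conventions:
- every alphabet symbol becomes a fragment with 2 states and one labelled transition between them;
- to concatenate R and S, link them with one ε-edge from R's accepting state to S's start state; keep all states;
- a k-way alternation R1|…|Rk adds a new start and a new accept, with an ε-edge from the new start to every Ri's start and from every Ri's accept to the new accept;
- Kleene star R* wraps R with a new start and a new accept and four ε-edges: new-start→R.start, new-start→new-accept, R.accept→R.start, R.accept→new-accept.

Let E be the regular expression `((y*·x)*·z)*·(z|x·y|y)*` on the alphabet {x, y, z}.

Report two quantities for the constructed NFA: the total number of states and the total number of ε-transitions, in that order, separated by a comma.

24, 26

Bottom-up over the parse tree:
Each of the 7 symbol leaves contributes 2 states and 0 ε-transitions.
  y* = 4 states, 4 ε-transitions
  y*·x = 6 states, 5 ε-transitions
  (y*·x)* = 8 states, 9 ε-transitions
  (y*·x)*·z = 10 states, 10 ε-transitions
  ((y*·x)*·z)* = 12 states, 14 ε-transitions
  x·y = 4 states, 1 ε-transition
  z|x·y|y = 10 states, 7 ε-transitions
  (z|x·y|y)* = 12 states, 11 ε-transitions
  ((y*·x)*·z)*·(z|x·y|y)* = 24 states, 26 ε-transitions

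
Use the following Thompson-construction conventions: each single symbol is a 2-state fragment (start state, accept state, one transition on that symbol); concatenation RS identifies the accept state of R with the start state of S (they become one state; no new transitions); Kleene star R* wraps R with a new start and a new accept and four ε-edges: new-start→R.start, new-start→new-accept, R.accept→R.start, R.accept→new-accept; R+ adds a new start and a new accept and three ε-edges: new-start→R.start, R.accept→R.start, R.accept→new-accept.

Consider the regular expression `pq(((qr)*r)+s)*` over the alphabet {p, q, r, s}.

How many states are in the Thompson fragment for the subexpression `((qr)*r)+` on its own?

Fragment for `((qr)*r)+`:
Each of the 3 symbol leaves contributes a 2-state fragment.
  qr : 3 states
  (qr)* : 5 states
  (qr)*r : 6 states
  ((qr)*r)+ : 8 states

8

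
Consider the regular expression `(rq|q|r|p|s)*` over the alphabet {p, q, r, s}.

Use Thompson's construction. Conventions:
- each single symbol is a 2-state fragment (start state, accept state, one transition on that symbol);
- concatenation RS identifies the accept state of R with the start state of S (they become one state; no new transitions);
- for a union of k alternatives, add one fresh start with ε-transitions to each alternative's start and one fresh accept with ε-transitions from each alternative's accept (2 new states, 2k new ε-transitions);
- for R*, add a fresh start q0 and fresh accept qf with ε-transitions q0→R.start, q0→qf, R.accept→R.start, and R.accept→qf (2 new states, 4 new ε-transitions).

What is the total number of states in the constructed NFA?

15

By structural recursion:
Each of the 6 symbol leaves contributes a 2-state fragment.
  rq : 3 states
  rq|q|r|p|s : 13 states
  (rq|q|r|p|s)* : 15 states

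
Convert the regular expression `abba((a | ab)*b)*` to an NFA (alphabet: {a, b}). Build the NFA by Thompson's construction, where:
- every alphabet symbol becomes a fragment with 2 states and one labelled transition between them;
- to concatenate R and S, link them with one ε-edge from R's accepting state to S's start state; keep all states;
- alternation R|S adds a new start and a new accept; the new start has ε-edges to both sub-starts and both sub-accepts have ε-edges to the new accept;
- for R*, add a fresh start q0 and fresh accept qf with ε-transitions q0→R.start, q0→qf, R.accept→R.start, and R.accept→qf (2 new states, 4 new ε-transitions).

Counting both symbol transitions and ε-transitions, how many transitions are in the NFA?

26

Recursing over subexpressions:
Each of the 8 symbol leaves contributes 1 transition (1 symbol, 0 ε).
  ab → 3 transitions (2 symbol, 1 ε)
  a | ab → 8 transitions (3 symbol, 5 ε)
  (a | ab)* → 12 transitions (3 symbol, 9 ε)
  (a | ab)*b → 14 transitions (4 symbol, 10 ε)
  ((a | ab)*b)* → 18 transitions (4 symbol, 14 ε)
  abba((a | ab)*b)* → 26 transitions (8 symbol, 18 ε)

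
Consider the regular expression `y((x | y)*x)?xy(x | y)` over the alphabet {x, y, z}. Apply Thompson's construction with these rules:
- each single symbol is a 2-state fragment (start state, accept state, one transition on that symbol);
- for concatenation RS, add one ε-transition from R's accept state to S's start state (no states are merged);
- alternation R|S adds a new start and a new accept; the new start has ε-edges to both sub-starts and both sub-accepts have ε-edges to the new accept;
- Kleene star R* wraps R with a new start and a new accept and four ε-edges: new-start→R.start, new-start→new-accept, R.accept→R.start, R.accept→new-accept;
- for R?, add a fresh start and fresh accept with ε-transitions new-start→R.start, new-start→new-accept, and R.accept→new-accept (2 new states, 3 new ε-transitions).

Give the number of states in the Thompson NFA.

24

By structural recursion:
Each of the 8 symbol leaves contributes a 2-state fragment.
  x | y = 6 states
  (x | y)* = 8 states
  (x | y)*x = 10 states
  ((x | y)*x)? = 12 states
  x | y = 6 states
  y((x | y)*x)?xy(x | y) = 24 states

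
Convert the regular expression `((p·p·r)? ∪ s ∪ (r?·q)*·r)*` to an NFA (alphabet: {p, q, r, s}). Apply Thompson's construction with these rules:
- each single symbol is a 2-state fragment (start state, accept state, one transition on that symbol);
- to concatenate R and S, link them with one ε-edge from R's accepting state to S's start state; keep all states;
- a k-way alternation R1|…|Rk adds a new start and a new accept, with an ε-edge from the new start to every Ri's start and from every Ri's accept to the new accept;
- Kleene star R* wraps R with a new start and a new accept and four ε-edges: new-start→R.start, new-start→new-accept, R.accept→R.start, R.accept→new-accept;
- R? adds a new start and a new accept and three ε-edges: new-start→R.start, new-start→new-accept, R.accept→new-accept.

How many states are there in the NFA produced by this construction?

Building bottom-up:
Each of the 7 symbol leaves contributes a 2-state fragment.
  p·p·r — 6 states
  (p·p·r)? — 8 states
  r? — 4 states
  r?·q — 6 states
  (r?·q)* — 8 states
  (r?·q)*·r — 10 states
  (p·p·r)? ∪ s ∪ (r?·q)*·r — 22 states
  ((p·p·r)? ∪ s ∪ (r?·q)*·r)* — 24 states

24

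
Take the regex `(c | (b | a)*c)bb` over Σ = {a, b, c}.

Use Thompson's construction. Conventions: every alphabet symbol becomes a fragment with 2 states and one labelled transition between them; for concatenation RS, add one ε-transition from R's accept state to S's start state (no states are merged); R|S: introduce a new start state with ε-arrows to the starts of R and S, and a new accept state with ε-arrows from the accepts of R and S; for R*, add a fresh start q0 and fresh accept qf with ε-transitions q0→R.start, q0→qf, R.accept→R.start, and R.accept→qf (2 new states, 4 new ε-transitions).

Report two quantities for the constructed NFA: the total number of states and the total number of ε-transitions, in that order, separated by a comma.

18, 15

By structural recursion:
Each of the 6 symbol leaves contributes 2 states and 0 ε-transitions.
  b | a — 6 states, 4 ε-transitions
  (b | a)* — 8 states, 8 ε-transitions
  (b | a)*c — 10 states, 9 ε-transitions
  c | (b | a)*c — 14 states, 13 ε-transitions
  (c | (b | a)*c)bb — 18 states, 15 ε-transitions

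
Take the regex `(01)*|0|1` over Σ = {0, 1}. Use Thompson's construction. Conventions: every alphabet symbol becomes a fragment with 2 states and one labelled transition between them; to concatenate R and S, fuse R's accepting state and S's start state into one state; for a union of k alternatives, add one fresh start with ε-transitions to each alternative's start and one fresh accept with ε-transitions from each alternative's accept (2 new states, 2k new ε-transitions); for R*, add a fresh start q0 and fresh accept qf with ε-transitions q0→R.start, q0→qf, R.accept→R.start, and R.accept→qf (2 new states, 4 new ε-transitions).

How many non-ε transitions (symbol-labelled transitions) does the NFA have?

Per subexpression:
Each of the 4 symbol leaves contributes exactly 1 symbol transition.
  01 — 2 symbol transitions
  (01)* — 2 symbol transitions
  (01)*|0|1 — 4 symbol transitions

4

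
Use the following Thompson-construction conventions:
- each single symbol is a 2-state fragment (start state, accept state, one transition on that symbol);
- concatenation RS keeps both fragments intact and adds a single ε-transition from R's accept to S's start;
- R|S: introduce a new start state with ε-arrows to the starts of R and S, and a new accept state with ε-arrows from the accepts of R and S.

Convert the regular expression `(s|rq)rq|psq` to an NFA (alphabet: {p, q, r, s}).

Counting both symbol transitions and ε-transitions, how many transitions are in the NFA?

Building bottom-up:
Each of the 8 symbol leaves contributes 1 transition (1 symbol, 0 ε).
  rq → 3 transitions (2 symbol, 1 ε)
  s|rq → 8 transitions (3 symbol, 5 ε)
  (s|rq)rq → 12 transitions (5 symbol, 7 ε)
  psq → 5 transitions (3 symbol, 2 ε)
  (s|rq)rq|psq → 21 transitions (8 symbol, 13 ε)

21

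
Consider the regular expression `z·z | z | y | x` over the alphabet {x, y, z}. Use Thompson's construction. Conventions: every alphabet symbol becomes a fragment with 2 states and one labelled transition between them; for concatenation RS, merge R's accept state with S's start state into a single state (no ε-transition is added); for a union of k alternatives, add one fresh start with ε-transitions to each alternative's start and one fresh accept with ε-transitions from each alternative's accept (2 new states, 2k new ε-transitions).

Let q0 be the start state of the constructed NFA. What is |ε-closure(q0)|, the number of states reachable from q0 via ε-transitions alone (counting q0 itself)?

Compute the ε-closure size of each fragment's start state recursively; a symbol fragment's start has no outgoing ε-edge, so its closure is just itself (size 1).
  z·z → same as the first factor's closure: |ε-closure| = 1
  z·z | z | y | x → |ε-closure| = 1 + 1 + 1 + 1 + 1 = 5 (the new accept is not ε-reachable since no branch accepts ε)

5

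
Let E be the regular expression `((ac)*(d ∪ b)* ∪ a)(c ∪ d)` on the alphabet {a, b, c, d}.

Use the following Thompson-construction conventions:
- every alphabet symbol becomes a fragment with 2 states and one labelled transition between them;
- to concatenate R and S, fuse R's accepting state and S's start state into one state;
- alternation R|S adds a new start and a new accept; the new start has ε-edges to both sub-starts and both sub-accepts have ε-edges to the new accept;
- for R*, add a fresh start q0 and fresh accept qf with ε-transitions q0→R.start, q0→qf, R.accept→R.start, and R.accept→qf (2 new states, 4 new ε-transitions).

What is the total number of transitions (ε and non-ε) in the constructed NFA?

Bottom-up over the parse tree:
Each of the 7 symbol leaves contributes 1 transition (1 symbol, 0 ε).
  ac : 2 transitions (2 symbol, 0 ε)
  (ac)* : 6 transitions (2 symbol, 4 ε)
  d ∪ b : 6 transitions (2 symbol, 4 ε)
  (d ∪ b)* : 10 transitions (2 symbol, 8 ε)
  (ac)*(d ∪ b)* : 16 transitions (4 symbol, 12 ε)
  (ac)*(d ∪ b)* ∪ a : 21 transitions (5 symbol, 16 ε)
  c ∪ d : 6 transitions (2 symbol, 4 ε)
  ((ac)*(d ∪ b)* ∪ a)(c ∪ d) : 27 transitions (7 symbol, 20 ε)

27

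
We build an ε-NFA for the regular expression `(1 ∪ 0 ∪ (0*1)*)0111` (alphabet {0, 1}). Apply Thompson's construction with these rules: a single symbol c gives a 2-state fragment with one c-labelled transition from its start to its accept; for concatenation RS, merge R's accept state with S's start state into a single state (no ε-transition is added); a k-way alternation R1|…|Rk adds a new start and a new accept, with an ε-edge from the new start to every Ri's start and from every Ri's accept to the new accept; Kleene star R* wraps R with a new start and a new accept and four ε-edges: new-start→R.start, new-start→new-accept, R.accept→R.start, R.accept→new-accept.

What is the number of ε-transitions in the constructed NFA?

Recursing over subexpressions:
Each of the 8 symbol leaves contributes 0 ε-transitions.
  0* → 4 ε-transitions
  0*1 → 4 ε-transitions
  (0*1)* → 8 ε-transitions
  1 ∪ 0 ∪ (0*1)* → 14 ε-transitions
  (1 ∪ 0 ∪ (0*1)*)0111 → 14 ε-transitions

14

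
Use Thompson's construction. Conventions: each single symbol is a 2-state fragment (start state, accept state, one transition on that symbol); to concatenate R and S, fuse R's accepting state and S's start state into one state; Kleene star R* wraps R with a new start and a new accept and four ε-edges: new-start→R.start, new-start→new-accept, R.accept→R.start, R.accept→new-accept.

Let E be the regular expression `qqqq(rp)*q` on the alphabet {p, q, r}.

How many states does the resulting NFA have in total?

10

Building bottom-up:
Each of the 7 symbol leaves contributes a 2-state fragment.
  rp — 3 states
  (rp)* — 5 states
  qqqq(rp)*q — 10 states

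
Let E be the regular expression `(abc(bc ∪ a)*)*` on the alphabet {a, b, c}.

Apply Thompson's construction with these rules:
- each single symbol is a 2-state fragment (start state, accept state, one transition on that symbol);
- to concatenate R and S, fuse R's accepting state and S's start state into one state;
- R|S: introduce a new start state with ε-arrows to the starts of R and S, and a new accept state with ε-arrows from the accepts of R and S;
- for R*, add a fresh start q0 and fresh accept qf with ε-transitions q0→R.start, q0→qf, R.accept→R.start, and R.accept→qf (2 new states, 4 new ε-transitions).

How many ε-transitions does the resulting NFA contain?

12

By structural recursion:
Each of the 6 symbol leaves contributes 0 ε-transitions.
  bc = 0 ε-transitions
  bc ∪ a = 4 ε-transitions
  (bc ∪ a)* = 8 ε-transitions
  abc(bc ∪ a)* = 8 ε-transitions
  (abc(bc ∪ a)*)* = 12 ε-transitions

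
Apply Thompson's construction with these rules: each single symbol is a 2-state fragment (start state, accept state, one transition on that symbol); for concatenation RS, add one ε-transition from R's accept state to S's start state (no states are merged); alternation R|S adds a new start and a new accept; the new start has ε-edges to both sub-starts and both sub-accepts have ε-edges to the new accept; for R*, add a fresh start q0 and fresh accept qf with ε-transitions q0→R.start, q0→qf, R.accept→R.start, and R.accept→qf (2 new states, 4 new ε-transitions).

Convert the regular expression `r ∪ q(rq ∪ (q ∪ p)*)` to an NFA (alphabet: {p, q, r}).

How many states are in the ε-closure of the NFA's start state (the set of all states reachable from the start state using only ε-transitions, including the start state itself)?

3

Let C(F) = |ε-closure(F.start)| within fragment F, and note whether F accepts ε. Symbol fragments have C = 1 and do not accept ε. Then:
  rq : |closure| equals the left operand's closure size = 1 (its accept is not ε-reachable, so the closure stops there)
  q ∪ p : new start ε-reaches every alternative's start; none of them accept ε, so the new accept is not reached: |closure| = 1 + 1 + 1 = 3
  (q ∪ p)* : |closure| = 1 (new start) + 3 (body) + 1 (new accept) = 5
  rq ∪ (q ∪ p)* : new start ε-reaches every alternative's start; at least one alternative accepts ε, so the union's new accept is reached too: |closure| = 1 + 1 + 5 + 1 = 8
  q(rq ∪ (q ∪ p)*) : same as the first factor's closure: |closure| = 1
  r ∪ q(rq ∪ (q ∪ p)*) : |closure| = 1 + 1 + 1 = 3 (the new accept is not ε-reachable since no branch accepts ε)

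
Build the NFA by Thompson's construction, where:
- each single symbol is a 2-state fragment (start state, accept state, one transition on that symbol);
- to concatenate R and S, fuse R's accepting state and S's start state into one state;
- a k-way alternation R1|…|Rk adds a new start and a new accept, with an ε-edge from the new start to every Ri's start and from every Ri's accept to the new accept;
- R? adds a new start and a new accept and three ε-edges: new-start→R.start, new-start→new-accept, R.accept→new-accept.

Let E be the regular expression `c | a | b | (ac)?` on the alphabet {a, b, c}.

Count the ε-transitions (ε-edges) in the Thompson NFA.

11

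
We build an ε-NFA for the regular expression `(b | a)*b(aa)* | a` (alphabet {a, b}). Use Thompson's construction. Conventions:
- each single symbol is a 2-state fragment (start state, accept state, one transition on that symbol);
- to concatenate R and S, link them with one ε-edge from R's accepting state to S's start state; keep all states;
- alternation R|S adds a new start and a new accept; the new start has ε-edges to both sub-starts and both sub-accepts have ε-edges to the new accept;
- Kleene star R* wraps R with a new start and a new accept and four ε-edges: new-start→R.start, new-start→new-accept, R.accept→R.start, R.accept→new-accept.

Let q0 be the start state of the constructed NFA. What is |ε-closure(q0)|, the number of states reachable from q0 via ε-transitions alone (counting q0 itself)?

Compute the ε-closure size of each fragment's start state recursively; a symbol fragment's start has no outgoing ε-edge, so its closure is just itself (size 1).
  b | a : |closure| = 1 + 1 + 1 = 3 (the new accept is not ε-reachable since no branch accepts ε)
  (b | a)* : |closure| = 1 (new start) + 3 (body) + 1 (new accept) = 5
  aa : |closure| equals the left operand's closure size = 1 (its accept is not ε-reachable, so the closure stops there)
  (aa)* : new start has ε-edges to the inner start and to the new accept, so |closure| = 2 + 1 = 3
  (b | a)*b(aa)* : the left operand accepts ε, so the closure extends into the next operand (via the concat ε-link); |closure| = 5 + 1 = 6
  (b | a)*b(aa)* | a : |closure| = 1 + 6 + 1 = 8 (the new accept is not ε-reachable since no branch accepts ε)

8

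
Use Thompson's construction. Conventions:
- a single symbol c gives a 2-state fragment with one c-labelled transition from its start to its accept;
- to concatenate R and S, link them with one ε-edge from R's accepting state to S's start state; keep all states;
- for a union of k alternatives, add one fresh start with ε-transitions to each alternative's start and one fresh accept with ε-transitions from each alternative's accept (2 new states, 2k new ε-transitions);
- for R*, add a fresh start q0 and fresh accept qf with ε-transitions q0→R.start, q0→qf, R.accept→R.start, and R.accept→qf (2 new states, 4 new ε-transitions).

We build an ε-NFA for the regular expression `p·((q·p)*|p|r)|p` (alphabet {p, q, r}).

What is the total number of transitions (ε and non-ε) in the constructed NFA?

22

Bottom-up over the parse tree:
Each of the 6 symbol leaves contributes 1 transition (1 symbol, 0 ε).
  q·p — 3 transitions (2 symbol, 1 ε)
  (q·p)* — 7 transitions (2 symbol, 5 ε)
  (q·p)*|p|r — 15 transitions (4 symbol, 11 ε)
  p·((q·p)*|p|r) — 17 transitions (5 symbol, 12 ε)
  p·((q·p)*|p|r)|p — 22 transitions (6 symbol, 16 ε)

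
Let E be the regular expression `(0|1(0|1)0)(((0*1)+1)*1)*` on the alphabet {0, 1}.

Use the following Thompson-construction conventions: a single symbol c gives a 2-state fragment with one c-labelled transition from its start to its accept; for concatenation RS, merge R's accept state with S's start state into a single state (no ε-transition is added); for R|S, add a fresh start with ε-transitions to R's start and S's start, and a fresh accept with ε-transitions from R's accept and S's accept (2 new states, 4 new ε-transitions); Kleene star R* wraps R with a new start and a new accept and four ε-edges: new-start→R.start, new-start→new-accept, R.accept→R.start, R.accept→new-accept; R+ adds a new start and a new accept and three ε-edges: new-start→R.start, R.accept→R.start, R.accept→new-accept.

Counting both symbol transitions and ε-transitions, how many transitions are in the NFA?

32

Recursing over subexpressions:
Each of the 9 symbol leaves contributes 1 transition (1 symbol, 0 ε).
  0|1 : 6 transitions (2 symbol, 4 ε)
  1(0|1)0 : 8 transitions (4 symbol, 4 ε)
  0|1(0|1)0 : 13 transitions (5 symbol, 8 ε)
  0* : 5 transitions (1 symbol, 4 ε)
  0*1 : 6 transitions (2 symbol, 4 ε)
  (0*1)+ : 9 transitions (2 symbol, 7 ε)
  (0*1)+1 : 10 transitions (3 symbol, 7 ε)
  ((0*1)+1)* : 14 transitions (3 symbol, 11 ε)
  ((0*1)+1)*1 : 15 transitions (4 symbol, 11 ε)
  (((0*1)+1)*1)* : 19 transitions (4 symbol, 15 ε)
  (0|1(0|1)0)(((0*1)+1)*1)* : 32 transitions (9 symbol, 23 ε)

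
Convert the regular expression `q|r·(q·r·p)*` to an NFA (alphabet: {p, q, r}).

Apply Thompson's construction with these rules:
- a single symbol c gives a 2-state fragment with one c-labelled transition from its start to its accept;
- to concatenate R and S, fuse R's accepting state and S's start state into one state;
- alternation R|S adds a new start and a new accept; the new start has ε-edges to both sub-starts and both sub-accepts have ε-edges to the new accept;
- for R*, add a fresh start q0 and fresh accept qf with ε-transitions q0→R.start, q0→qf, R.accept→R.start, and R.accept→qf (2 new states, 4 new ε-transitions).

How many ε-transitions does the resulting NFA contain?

8

Recursing over subexpressions:
Each of the 5 symbol leaves contributes 0 ε-transitions.
  q·r·p — 0 ε-transitions
  (q·r·p)* — 4 ε-transitions
  r·(q·r·p)* — 4 ε-transitions
  q|r·(q·r·p)* — 8 ε-transitions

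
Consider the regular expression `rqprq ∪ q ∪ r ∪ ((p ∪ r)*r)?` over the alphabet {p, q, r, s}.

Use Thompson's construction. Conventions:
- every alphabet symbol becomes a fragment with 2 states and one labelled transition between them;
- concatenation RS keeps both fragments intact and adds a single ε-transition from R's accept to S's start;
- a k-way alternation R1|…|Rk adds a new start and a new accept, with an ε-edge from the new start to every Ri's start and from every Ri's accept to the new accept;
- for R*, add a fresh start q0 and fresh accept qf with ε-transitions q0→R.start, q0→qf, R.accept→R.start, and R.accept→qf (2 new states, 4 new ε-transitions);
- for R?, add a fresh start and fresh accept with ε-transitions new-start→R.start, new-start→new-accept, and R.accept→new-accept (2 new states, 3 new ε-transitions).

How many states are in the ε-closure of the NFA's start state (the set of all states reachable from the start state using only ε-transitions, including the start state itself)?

13

Work bottom-up. For each fragment F, track |ε-closure(F.start)| and whether F's accept lies in that closure (i.e. whether F accepts ε). A single-symbol fragment has closure size 1 and does not accept ε.
  rqprq : C equals the left operand's closure size = 1 (its accept is not ε-reachable, so the closure stops there)
  p ∪ r : new start ε-reaches every alternative's start; none of them accept ε, so the new accept is not reached: C = 1 + 1 + 1 = 3
  (p ∪ r)* : new start has ε-edges to the inner start and to the new accept, so C = 2 + 3 = 5
  (p ∪ r)*r : C = 5 + 1 = 6 (closure spills across the concat boundary because the left factor accepts ε)
  ((p ∪ r)*r)? : C = 1 (new start) + 6 (body) + 1 (new accept, via ε) = 8
  rqprq ∪ q ∪ r ∪ ((p ∪ r)*r)? : C = 1 (new start) + (1 + 1 + 1 + 8) + 1 (new accept, since some branch ε-reaches its own accept) = 13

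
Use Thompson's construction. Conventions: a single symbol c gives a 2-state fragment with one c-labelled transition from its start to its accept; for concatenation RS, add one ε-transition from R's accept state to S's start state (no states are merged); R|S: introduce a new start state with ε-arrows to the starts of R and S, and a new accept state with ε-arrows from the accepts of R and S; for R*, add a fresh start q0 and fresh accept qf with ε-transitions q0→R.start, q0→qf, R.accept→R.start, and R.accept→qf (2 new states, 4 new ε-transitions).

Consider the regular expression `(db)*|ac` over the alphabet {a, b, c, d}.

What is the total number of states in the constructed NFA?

Bottom-up over the parse tree:
Each of the 4 symbol leaves contributes a 2-state fragment.
  db — 4 states
  (db)* — 6 states
  ac — 4 states
  (db)*|ac — 12 states

12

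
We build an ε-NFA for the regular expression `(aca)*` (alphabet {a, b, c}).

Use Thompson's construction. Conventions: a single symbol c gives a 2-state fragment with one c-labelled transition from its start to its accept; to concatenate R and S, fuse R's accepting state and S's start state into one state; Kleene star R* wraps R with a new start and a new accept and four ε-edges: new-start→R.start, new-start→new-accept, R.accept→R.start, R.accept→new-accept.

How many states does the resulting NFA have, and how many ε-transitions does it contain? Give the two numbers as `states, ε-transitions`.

Bottom-up over the parse tree:
Each of the 3 symbol leaves contributes 2 states and 0 ε-transitions.
  aca : 4 states, 0 ε-transitions
  (aca)* : 6 states, 4 ε-transitions

6, 4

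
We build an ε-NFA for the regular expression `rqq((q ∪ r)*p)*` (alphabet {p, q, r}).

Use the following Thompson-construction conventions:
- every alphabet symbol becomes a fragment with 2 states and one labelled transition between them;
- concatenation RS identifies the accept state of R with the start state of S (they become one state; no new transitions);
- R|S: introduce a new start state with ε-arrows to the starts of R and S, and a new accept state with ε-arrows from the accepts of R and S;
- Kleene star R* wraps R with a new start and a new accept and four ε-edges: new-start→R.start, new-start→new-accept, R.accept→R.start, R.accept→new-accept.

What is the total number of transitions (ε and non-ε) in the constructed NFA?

By structural recursion:
Each of the 6 symbol leaves contributes 1 transition (1 symbol, 0 ε).
  q ∪ r — 6 transitions (2 symbol, 4 ε)
  (q ∪ r)* — 10 transitions (2 symbol, 8 ε)
  (q ∪ r)*p — 11 transitions (3 symbol, 8 ε)
  ((q ∪ r)*p)* — 15 transitions (3 symbol, 12 ε)
  rqq((q ∪ r)*p)* — 18 transitions (6 symbol, 12 ε)

18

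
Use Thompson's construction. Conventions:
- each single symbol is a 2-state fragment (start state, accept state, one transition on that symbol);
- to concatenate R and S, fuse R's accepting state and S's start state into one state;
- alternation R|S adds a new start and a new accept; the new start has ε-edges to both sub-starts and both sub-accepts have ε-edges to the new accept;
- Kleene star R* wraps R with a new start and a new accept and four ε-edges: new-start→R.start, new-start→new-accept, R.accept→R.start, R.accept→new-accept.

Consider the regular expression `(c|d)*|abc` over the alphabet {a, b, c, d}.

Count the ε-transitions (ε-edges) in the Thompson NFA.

12

Building bottom-up:
Each of the 5 symbol leaves contributes 0 ε-transitions.
  c|d → 4 ε-transitions
  (c|d)* → 8 ε-transitions
  abc → 0 ε-transitions
  (c|d)*|abc → 12 ε-transitions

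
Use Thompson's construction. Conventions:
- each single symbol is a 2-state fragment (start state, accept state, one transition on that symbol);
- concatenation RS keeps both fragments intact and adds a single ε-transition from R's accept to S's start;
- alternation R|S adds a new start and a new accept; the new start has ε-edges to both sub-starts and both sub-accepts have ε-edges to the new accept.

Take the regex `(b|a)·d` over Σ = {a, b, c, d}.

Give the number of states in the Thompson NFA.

8

Building bottom-up:
Each of the 3 symbol leaves contributes a 2-state fragment.
  b|a : 6 states
  (b|a)·d : 8 states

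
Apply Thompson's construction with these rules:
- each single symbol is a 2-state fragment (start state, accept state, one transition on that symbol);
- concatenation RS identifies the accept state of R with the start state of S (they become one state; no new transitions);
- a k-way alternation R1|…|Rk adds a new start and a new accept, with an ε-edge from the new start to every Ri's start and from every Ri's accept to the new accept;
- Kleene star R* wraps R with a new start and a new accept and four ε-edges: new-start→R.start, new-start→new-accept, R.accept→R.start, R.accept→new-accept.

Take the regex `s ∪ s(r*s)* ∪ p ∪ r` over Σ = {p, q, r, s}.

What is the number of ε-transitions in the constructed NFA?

16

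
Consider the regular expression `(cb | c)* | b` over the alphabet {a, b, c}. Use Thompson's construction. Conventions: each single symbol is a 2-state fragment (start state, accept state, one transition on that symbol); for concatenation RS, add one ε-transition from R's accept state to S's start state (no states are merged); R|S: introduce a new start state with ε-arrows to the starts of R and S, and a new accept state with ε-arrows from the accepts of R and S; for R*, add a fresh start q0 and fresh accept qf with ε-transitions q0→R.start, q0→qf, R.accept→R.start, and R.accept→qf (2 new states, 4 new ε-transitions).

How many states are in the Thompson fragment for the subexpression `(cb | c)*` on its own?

10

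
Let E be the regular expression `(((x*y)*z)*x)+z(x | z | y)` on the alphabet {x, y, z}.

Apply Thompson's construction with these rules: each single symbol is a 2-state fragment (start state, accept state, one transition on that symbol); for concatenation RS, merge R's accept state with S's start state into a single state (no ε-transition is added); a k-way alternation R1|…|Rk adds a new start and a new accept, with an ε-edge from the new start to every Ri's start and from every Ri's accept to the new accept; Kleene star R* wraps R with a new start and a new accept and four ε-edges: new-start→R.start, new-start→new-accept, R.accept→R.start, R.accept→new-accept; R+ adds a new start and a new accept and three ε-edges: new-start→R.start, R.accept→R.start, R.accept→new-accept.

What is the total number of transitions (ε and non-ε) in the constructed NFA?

Recursing over subexpressions:
Each of the 8 symbol leaves contributes 1 transition (1 symbol, 0 ε).
  x* → 5 transitions (1 symbol, 4 ε)
  x*y → 6 transitions (2 symbol, 4 ε)
  (x*y)* → 10 transitions (2 symbol, 8 ε)
  (x*y)*z → 11 transitions (3 symbol, 8 ε)
  ((x*y)*z)* → 15 transitions (3 symbol, 12 ε)
  ((x*y)*z)*x → 16 transitions (4 symbol, 12 ε)
  (((x*y)*z)*x)+ → 19 transitions (4 symbol, 15 ε)
  x | z | y → 9 transitions (3 symbol, 6 ε)
  (((x*y)*z)*x)+z(x | z | y) → 29 transitions (8 symbol, 21 ε)

29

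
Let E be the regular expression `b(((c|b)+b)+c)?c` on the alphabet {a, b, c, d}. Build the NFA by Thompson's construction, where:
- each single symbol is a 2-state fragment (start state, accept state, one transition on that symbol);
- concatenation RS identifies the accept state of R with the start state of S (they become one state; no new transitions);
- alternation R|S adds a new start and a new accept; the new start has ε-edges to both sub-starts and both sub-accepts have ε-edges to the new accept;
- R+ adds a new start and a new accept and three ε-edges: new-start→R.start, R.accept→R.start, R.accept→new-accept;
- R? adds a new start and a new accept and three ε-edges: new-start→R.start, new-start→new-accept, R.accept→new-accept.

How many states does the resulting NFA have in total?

16

Recursing over subexpressions:
Each of the 6 symbol leaves contributes a 2-state fragment.
  c|b : 6 states
  (c|b)+ : 8 states
  (c|b)+b : 9 states
  ((c|b)+b)+ : 11 states
  ((c|b)+b)+c : 12 states
  (((c|b)+b)+c)? : 14 states
  b(((c|b)+b)+c)?c : 16 states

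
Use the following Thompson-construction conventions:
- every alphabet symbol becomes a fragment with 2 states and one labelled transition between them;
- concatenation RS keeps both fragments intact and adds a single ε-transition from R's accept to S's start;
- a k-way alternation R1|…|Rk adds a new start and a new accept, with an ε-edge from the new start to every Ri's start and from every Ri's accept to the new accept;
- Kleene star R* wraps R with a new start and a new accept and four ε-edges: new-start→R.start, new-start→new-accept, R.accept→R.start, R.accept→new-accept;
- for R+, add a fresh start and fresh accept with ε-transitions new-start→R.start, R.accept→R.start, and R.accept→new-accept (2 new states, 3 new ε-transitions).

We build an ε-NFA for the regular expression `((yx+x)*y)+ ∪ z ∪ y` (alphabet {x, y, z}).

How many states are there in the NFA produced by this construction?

20

Recursing over subexpressions:
Each of the 6 symbol leaves contributes a 2-state fragment.
  x+ = 4 states
  yx+x = 8 states
  (yx+x)* = 10 states
  (yx+x)*y = 12 states
  ((yx+x)*y)+ = 14 states
  ((yx+x)*y)+ ∪ z ∪ y = 20 states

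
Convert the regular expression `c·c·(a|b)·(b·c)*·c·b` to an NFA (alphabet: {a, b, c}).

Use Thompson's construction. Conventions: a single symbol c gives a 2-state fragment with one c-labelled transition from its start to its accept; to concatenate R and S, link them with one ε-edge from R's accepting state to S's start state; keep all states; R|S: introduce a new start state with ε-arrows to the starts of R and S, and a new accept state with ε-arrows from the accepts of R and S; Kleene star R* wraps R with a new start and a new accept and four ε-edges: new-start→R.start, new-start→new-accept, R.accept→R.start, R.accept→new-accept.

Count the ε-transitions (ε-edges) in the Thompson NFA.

Per subexpression:
Each of the 8 symbol leaves contributes 0 ε-transitions.
  a|b = 4 ε-transitions
  b·c = 1 ε-transition
  (b·c)* = 5 ε-transitions
  c·c·(a|b)·(b·c)*·c·b = 14 ε-transitions

14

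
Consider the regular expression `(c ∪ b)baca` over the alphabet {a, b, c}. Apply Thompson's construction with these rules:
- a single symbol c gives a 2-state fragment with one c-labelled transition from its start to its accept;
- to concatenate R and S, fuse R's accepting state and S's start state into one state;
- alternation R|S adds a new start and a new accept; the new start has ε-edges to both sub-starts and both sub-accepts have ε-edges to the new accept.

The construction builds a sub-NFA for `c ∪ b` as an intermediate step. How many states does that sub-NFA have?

6

Fragment for `c ∪ b`:
Each of the 2 symbol leaves contributes a 2-state fragment.
  c ∪ b : 6 states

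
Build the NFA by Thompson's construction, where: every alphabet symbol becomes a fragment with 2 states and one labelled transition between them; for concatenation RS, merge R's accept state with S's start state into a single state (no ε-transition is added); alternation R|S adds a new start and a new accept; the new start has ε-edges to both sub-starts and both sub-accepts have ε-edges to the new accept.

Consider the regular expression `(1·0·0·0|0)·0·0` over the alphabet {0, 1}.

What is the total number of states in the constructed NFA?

11

By structural recursion:
Each of the 7 symbol leaves contributes a 2-state fragment.
  1·0·0·0 — 5 states
  1·0·0·0|0 — 9 states
  (1·0·0·0|0)·0·0 — 11 states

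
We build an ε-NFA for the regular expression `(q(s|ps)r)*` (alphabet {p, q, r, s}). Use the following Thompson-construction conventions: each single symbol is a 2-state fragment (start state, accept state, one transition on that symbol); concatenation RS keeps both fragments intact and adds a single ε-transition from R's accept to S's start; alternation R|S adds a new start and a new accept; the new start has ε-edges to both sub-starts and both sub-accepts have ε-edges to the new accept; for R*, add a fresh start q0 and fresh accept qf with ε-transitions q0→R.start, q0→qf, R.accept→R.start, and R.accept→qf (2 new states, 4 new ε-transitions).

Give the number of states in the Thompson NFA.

By structural recursion:
Each of the 5 symbol leaves contributes a 2-state fragment.
  ps = 4 states
  s|ps = 8 states
  q(s|ps)r = 12 states
  (q(s|ps)r)* = 14 states

14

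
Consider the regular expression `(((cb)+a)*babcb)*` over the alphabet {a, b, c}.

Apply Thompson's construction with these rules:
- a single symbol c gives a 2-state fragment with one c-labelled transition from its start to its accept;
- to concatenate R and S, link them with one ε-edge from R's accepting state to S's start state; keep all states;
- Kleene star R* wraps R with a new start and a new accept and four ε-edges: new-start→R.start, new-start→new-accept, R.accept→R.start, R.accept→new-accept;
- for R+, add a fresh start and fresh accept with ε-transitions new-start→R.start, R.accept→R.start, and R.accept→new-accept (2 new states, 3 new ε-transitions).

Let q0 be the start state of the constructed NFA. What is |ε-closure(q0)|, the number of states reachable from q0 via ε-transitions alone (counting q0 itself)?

Compute the ε-closure size of each fragment's start state recursively; a symbol fragment's start has no outgoing ε-edge, so its closure is just itself (size 1).
  cb : same as the first factor's closure: |ε-closure| = 1
  (cb)+ : new start ε-reaches only the body's start; the new accept needs a symbol first: |ε-closure| = 1 + 1 = 2
  (cb)+a : |ε-closure| equals the left operand's closure size = 2 (its accept is not ε-reachable, so the closure stops there)
  ((cb)+a)* : |ε-closure| = 1 (new start) + 2 (body) + 1 (new accept) = 4
  ((cb)+a)*babcb : the left operand accepts ε, so the closure extends into the next operand (via the concat ε-link); |ε-closure| = 4 + 1 = 5
  (((cb)+a)*babcb)* : new start has ε-edges to the inner start and to the new accept, so |ε-closure| = 2 + 5 = 7

7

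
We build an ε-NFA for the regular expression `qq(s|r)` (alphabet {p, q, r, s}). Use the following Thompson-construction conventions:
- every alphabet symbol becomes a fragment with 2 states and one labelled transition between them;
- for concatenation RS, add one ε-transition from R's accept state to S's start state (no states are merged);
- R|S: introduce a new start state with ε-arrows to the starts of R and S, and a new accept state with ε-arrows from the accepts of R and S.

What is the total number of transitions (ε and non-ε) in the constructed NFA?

Bottom-up over the parse tree:
Each of the 4 symbol leaves contributes 1 transition (1 symbol, 0 ε).
  s|r → 6 transitions (2 symbol, 4 ε)
  qq(s|r) → 10 transitions (4 symbol, 6 ε)

10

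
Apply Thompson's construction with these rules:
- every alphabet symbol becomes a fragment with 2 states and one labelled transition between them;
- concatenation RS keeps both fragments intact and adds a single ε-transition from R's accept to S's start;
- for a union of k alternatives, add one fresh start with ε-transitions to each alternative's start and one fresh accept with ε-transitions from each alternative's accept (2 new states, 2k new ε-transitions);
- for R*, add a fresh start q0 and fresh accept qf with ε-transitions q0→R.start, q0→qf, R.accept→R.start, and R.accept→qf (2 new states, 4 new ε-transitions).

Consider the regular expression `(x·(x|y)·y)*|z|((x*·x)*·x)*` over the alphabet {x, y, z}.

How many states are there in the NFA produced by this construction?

28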